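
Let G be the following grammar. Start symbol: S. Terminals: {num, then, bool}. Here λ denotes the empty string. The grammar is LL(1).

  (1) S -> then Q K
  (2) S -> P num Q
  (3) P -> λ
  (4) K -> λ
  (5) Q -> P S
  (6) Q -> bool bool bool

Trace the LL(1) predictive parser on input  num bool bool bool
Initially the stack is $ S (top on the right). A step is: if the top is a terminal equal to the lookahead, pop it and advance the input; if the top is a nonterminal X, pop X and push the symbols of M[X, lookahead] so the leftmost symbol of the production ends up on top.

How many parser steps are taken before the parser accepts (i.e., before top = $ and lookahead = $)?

7

     Stack             Input                 Action
  1  $ S               num bool bool bool $  expand S -> P num Q
  2  $ Q num P         num bool bool bool $  expand P -> λ
  3  $ Q num           num bool bool bool $  match num
  4  $ Q               bool bool bool $      expand Q -> bool bool bool
  5  $ bool bool bool  bool bool bool $      match bool
  6  $ bool bool       bool bool $           match bool
  7  $ bool            bool $                match bool
Accept reached after 7 steps.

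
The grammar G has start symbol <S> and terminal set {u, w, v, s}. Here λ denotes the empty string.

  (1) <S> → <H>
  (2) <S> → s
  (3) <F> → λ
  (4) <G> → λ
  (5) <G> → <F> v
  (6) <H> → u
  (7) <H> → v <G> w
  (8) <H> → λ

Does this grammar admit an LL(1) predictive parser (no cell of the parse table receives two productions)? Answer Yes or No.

Yes

FIRST(<S>) = {λ, s, u, v}
FIRST(<F>) = {λ}
FIRST(<G>) = {λ, v}
FIRST(<H>) = {λ, u, v}
FOLLOW(<S>) = {$}
FOLLOW(<F>) = {v}
FOLLOW(<G>) = {w}
FOLLOW(<H>) = {$}
Each cell of M receives at most one production.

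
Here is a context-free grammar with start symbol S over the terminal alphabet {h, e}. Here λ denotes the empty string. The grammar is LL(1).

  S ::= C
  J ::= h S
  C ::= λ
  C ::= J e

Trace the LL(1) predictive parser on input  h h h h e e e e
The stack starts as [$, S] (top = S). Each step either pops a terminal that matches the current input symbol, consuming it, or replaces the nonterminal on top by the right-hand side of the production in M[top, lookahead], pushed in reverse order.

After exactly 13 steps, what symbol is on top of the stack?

      Stack        Input              Action
   1  $ S          h h h h e e e e $  expand S ::= C
   2  $ C          h h h h e e e e $  expand C ::= J e
   3  $ e J        h h h h e e e e $  expand J ::= h S
   4  $ e S h      h h h h e e e e $  match h
   5  $ e S        h h h e e e e $    expand S ::= C
   6  $ e C        h h h e e e e $    expand C ::= J e
   7  $ e e J      h h h e e e e $    expand J ::= h S
   8  $ e e S h    h h h e e e e $    match h
   9  $ e e S      h h e e e e $      expand S ::= C
  10  $ e e C      h h e e e e $      expand C ::= J e
  11  $ e e e J    h h e e e e $      expand J ::= h S
  12  $ e e e S h  h h e e e e $      match h
  13  $ e e e S    h e e e e $        expand S ::= C
Stack after step 13: $ e e e C (top = C).

C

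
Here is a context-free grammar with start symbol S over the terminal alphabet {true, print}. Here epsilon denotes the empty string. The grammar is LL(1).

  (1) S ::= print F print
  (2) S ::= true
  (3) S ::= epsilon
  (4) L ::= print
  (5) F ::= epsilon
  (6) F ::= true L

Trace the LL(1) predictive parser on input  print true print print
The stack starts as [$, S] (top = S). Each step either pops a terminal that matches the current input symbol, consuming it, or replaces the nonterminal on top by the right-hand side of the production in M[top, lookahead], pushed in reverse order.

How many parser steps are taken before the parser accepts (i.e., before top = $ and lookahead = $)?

step 1: stack=$ S  input=print true print print $  — expand S ::= print F print
step 2: stack=$ print F print  input=print true print print $  — match print
step 3: stack=$ print F  input=true print print $  — expand F ::= true L
step 4: stack=$ print L true  input=true print print $  — match true
step 5: stack=$ print L  input=print print $  — expand L ::= print
step 6: stack=$ print print  input=print print $  — match print
step 7: stack=$ print  input=print $  — match print
Accept reached after 7 steps.

7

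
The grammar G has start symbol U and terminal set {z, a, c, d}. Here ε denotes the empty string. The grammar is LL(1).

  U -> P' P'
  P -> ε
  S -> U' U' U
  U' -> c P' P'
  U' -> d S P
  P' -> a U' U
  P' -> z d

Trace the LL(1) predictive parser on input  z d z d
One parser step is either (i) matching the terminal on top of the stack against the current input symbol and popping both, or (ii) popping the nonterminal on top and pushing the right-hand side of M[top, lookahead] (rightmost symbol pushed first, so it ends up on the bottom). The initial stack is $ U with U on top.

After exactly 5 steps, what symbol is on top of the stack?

     Stack     Input      Action
  1  $ U       z d z d $  expand U -> P' P'
  2  $ P' P'   z d z d $  expand P' -> z d
  3  $ P' d z  z d z d $  match z
  4  $ P' d    d z d $    match d
  5  $ P'      z d $      expand P' -> z d
Stack after step 5: $ d z (top = z).

z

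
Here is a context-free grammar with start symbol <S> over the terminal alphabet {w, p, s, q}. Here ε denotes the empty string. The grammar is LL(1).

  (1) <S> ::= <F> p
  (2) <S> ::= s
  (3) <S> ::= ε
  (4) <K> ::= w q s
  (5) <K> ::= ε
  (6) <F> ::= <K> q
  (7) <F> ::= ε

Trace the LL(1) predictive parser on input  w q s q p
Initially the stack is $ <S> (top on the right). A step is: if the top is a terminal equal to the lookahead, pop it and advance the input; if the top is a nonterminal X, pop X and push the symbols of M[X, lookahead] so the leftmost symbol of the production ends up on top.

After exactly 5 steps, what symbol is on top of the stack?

     Stack        Input        Action
  1  $ <S>        w q s q p $  expand <S> ::= <F> p
  2  $ p <F>      w q s q p $  expand <F> ::= <K> q
  3  $ p q <K>    w q s q p $  expand <K> ::= w q s
  4  $ p q s q w  w q s q p $  match w
  5  $ p q s q    q s q p $    match q
Stack after step 5: $ p q s (top = s).

s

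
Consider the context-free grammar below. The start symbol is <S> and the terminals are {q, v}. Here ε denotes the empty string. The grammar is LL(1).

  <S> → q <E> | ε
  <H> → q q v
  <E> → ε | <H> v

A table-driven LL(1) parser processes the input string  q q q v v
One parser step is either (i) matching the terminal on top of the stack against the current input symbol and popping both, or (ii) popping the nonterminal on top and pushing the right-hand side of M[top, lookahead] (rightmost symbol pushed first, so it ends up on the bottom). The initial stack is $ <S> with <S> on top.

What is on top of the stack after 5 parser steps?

q

     Stack      Input        Action
  1  $ <S>      q q q v v $  expand <S> → q <E>
  2  $ <E> q    q q q v v $  match q
  3  $ <E>      q q v v $    expand <E> → <H> v
  4  $ v <H>    q q v v $    expand <H> → q q v
  5  $ v v q q  q q v v $    match q
Stack after step 5: $ v v q (top = q).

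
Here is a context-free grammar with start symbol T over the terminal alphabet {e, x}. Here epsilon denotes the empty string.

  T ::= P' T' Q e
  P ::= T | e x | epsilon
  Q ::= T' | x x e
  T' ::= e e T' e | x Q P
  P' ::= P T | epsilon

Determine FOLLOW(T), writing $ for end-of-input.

{$, e, x}

FIRST(T') = {e, x}
FIRST(Q) = {e, x}  (via T')
FIRST(T) = {e, x}  (via P' T' Q e)
FIRST(P) = {epsilon, e, x}  (via T)
FIRST(P') = {epsilon, e, x}  (via P T)
FOLLOW(T) includes $ since T is the start symbol.
FOLLOW(P'): in T::=P' T' Q e, P' is followed by T' Q e with FIRST {e, x}. Thus FOLLOW(P') = {e, x}.
FOLLOW(T): in P::=T, the suffix after T is empty, so FOLLOW(T) ⊇ FOLLOW(P) = {e, x}; in P'::=P T, the suffix after T is empty, so FOLLOW(T) ⊇ FOLLOW(P') = {e, x}. Thus FOLLOW(T) = {$, e, x}.
FOLLOW(P): in T'::=x Q P, the suffix after P is empty, so FOLLOW(P) ⊇ FOLLOW(T') = {e, x}; in P'::=P T, P is followed by T with FIRST {e, x}. Thus FOLLOW(P) = {e, x}.
FOLLOW(Q): in T::=P' T' Q e, Q is followed by e with FIRST {e}; in T'::=x Q P, Q is followed by P with FIRST {epsilon, e, x}; in T'::=x Q P, the suffix after Q is nullable, so FOLLOW(Q) ⊇ FOLLOW(T') = {e, x}. Thus FOLLOW(Q) = {e, x}.
FOLLOW(T'): in T::=P' T' Q e, T' is followed by Q e with FIRST {e, x}; in Q::=T', the suffix after T' is empty, so FOLLOW(T') ⊇ FOLLOW(Q) = {e, x}; in T'::=e e T' e, T' is followed by e with FIRST {e}. Thus FOLLOW(T') = {e, x}.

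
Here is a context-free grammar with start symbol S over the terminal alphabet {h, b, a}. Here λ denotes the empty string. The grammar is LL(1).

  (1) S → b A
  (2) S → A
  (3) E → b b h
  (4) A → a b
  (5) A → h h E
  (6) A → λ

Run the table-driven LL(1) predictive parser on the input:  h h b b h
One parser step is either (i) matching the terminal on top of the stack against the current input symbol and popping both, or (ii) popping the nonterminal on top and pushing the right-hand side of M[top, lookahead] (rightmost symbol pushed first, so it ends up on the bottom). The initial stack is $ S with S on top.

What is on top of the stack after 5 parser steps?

     Stack    Input        Action
  1  $ S      h h b b h $  expand S → A
  2  $ A      h h b b h $  expand A → h h E
  3  $ E h h  h h b b h $  match h
  4  $ E h    h b b h $    match h
  5  $ E      b b h $      expand E → b b h
Stack after step 5: $ h b b (top = b).

b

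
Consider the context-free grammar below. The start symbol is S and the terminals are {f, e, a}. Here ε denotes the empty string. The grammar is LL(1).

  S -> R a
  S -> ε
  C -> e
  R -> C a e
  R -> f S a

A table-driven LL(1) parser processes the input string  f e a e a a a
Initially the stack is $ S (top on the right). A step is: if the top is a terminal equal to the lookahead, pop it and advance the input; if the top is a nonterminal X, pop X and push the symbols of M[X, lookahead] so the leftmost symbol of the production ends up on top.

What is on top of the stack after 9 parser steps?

     Stack          Input            Action
  1  $ S            f e a e a a a $  expand S -> R a
  2  $ a R          f e a e a a a $  expand R -> f S a
  3  $ a a S f      f e a e a a a $  match f
  4  $ a a S        e a e a a a $    expand S -> R a
  5  $ a a a R      e a e a a a $    expand R -> C a e
  6  $ a a a e a C  e a e a a a $    expand C -> e
  7  $ a a a e a e  e a e a a a $    match e
  8  $ a a a e a    a e a a a $      match a
  9  $ a a a e      e a a a $        match e
Stack after step 9: $ a a a (top = a).

a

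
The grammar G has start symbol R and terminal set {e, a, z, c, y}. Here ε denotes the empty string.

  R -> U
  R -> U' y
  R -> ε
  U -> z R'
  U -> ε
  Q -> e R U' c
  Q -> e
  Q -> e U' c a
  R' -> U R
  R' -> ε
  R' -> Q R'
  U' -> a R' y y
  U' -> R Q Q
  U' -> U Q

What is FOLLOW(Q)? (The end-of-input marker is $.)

{$, a, c, e, y, z}

FIRST(U) = {ε, z}
FIRST(Q) = {e}
FIRST(R) = {ε, a, e, z}  (via U, U' y)
FIRST(R') = {ε, a, e, z}  (via U R, Q R')
FIRST(U') = {a, e, z}  (via R Q Q, U Q)
FOLLOW(R) includes $ since R is the start symbol.
FOLLOW(U'): in R->U' y, U' is followed by y with FIRST {y}; in Q->e R U' c, U' is followed by c with FIRST {c}; in Q->e U' c a, U' is followed by c a with FIRST {c}. Thus FOLLOW(U') = {c, y}.
FOLLOW(R): in Q->e R U' c, R is followed by U' c with FIRST {a, e, z}; in R'->U R, the suffix after R is empty, so FOLLOW(R) ⊇ FOLLOW(R') = {$, a, e, y, z}; in U'->R Q Q, R is followed by Q Q with FIRST {e}. Thus FOLLOW(R) = {$, a, e, y, z}.
FOLLOW(U): in R->U, the suffix after U is empty, so FOLLOW(U) ⊇ FOLLOW(R) = {$, a, e, y, z}; in R'->U R, U is followed by R with FIRST {ε, a, e, z}; in R'->U R, the suffix after U is nullable, so FOLLOW(U) ⊇ FOLLOW(R') = {$, a, e, y, z}; in U'->U Q, U is followed by Q with FIRST {e}. Thus FOLLOW(U) = {$, a, e, y, z}.
FOLLOW(R'): in U->z R', the suffix after R' is empty, so FOLLOW(R') ⊇ FOLLOW(U) = {$, a, e, y, z}; in R'->Q R', the suffix after R' is empty (adds nothing new); in U'->a R' y y, R' is followed by y y with FIRST {y}. Thus FOLLOW(R') = {$, a, e, y, z}.
FOLLOW(Q): in R'->Q R', Q is followed by R' with FIRST {ε, a, e, z}; in R'->Q R', the suffix after Q is nullable, so FOLLOW(Q) ⊇ FOLLOW(R') = {$, a, e, y, z}; in U'->R Q Q (occurrence 1), Q is followed by Q with FIRST {e}; in U'->R Q Q (occurrence 2), the suffix after Q is empty, so FOLLOW(Q) ⊇ FOLLOW(U') = {c, y}; in U'->U Q, the suffix after Q is empty, so FOLLOW(Q) ⊇ FOLLOW(U') = {c, y}. Thus FOLLOW(Q) = {$, a, c, e, y, z}.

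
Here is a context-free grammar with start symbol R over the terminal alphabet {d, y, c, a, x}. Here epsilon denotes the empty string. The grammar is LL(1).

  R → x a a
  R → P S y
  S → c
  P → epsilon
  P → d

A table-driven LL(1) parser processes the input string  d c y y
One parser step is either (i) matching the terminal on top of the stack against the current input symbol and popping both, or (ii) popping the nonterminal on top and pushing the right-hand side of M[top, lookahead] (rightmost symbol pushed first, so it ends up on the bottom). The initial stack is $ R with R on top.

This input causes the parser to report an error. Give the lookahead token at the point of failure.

     Stack    Input      Action
  1  $ R      d c y y $  expand R → P S y
  2  $ y S P  d c y y $  expand P → d
  3  $ y S d  d c y y $  match d
  4  $ y S    c y y $    expand S → c
  5  $ y c    c y y $    match c
  6  $ y      y y $      match y
  7  $        y $        error: stack empty but input remains

y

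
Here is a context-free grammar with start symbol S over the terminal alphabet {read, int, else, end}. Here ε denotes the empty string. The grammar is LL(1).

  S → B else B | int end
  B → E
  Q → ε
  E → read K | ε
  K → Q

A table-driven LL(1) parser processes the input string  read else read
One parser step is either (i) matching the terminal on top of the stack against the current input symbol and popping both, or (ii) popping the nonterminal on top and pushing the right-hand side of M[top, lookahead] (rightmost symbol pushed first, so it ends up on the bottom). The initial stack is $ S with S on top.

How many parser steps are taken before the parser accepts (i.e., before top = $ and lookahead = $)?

12

step 1: stack=$ S  input=read else read $  — expand S → B else B
step 2: stack=$ B else B  input=read else read $  — expand B → E
step 3: stack=$ B else E  input=read else read $  — expand E → read K
step 4: stack=$ B else K read  input=read else read $  — match read
step 5: stack=$ B else K  input=else read $  — expand K → Q
step 6: stack=$ B else Q  input=else read $  — expand Q → ε
step 7: stack=$ B else  input=else read $  — match else
step 8: stack=$ B  input=read $  — expand B → E
step 9: stack=$ E  input=read $  — expand E → read K
step 10: stack=$ K read  input=read $  — match read
step 11: stack=$ K  input=$  — expand K → Q
step 12: stack=$ Q  input=$  — expand Q → ε
Accept reached after 12 steps.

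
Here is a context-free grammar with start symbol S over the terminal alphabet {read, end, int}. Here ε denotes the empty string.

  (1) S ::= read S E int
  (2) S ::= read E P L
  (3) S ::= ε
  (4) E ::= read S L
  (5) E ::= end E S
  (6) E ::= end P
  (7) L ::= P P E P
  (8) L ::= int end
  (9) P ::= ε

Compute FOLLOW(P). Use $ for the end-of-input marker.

FIRST(S) = {ε, read}
FIRST(E) = {end, read}
FIRST(P) = {ε}
FIRST(L) = {end, int, read}  (via P P E P)
FOLLOW(S) includes $ since S is the start symbol.
FOLLOW(S): in S::=read S E int, S is followed by E int with FIRST {end, read}; in E::=read S L, S is followed by L with FIRST {end, int, read}; in E::=end E S, the suffix after S is empty, so FOLLOW(S) ⊇ FOLLOW(E) = {$, end, int, read}. Thus FOLLOW(S) = {$, end, int, read}.
FOLLOW(E): in S::=read S E int, E is followed by int with FIRST {int}; in S::=read E P L, E is followed by P L with FIRST {end, int, read}; in E::=end E S, E is followed by S with FIRST {ε, read}; in E::=end E S, the suffix after E is nullable (adds nothing new); in L::=P P E P, E is followed by P with FIRST {ε}; in L::=P P E P, the suffix after E is nullable, so FOLLOW(E) ⊇ FOLLOW(L) = {$, end, int, read}. Thus FOLLOW(E) = {$, end, int, read}.
FOLLOW(L): in S::=read E P L, the suffix after L is empty, so FOLLOW(L) ⊇ FOLLOW(S) = {$, end, int, read}; in E::=read S L, the suffix after L is empty, so FOLLOW(L) ⊇ FOLLOW(E) = {$, end, int, read}. Thus FOLLOW(L) = {$, end, int, read}.
FOLLOW(P): in S::=read E P L, P is followed by L with FIRST {end, int, read}; in E::=end P, the suffix after P is empty, so FOLLOW(P) ⊇ FOLLOW(E) = {$, end, int, read}; in L::=P P E P (occurrence 1), P is followed by P E P with FIRST {end, read}; in L::=P P E P (occurrence 2), P is followed by E P with FIRST {end, read}; in L::=P P E P (occurrence 3), the suffix after P is empty, so FOLLOW(P) ⊇ FOLLOW(L) = {$, end, int, read}. Thus FOLLOW(P) = {$, end, int, read}.

{$, end, int, read}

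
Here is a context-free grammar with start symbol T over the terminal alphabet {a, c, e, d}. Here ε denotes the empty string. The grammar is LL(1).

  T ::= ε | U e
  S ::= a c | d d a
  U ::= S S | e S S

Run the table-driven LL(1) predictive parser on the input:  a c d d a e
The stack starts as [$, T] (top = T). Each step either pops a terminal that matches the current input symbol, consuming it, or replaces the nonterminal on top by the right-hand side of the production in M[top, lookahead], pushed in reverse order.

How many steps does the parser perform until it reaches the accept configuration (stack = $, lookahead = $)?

step 1: stack=$ T  input=a c d d a e $  — expand T ::= U e
step 2: stack=$ e U  input=a c d d a e $  — expand U ::= S S
step 3: stack=$ e S S  input=a c d d a e $  — expand S ::= a c
step 4: stack=$ e S c a  input=a c d d a e $  — match a
step 5: stack=$ e S c  input=c d d a e $  — match c
step 6: stack=$ e S  input=d d a e $  — expand S ::= d d a
step 7: stack=$ e a d d  input=d d a e $  — match d
step 8: stack=$ e a d  input=d a e $  — match d
step 9: stack=$ e a  input=a e $  — match a
step 10: stack=$ e  input=e $  — match e
Accept reached after 10 steps.

10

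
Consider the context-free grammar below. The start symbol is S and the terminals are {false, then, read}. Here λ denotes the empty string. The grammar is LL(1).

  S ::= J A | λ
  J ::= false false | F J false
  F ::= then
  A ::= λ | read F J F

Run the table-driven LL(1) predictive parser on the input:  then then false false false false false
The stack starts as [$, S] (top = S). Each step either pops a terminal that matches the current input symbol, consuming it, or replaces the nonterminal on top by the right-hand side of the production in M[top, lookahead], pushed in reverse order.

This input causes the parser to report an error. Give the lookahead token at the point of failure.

false

      Stack                        Input                                      Action
   1  $ S                          then then false false false false false $  expand S ::= J A
   2  $ A J                        then then false false false false false $  expand J ::= F J false
   3  $ A false J F                then then false false false false false $  expand F ::= then
   4  $ A false J then             then then false false false false false $  match then
   5  $ A false J                  then false false false false false $       expand J ::= F J false
   6  $ A false false J F          then false false false false false $       expand F ::= then
   7  $ A false false J then       then false false false false false $       match then
   8  $ A false false J            false false false false false $            expand J ::= false false
   9  $ A false false false false  false false false false false $            match false
  10  $ A false false false        false false false false $                  match false
  11  $ A false false              false false false $                        match false
  12  $ A false                    false false $                              match false
  13  $ A                          false $                                    error: M[A, false] is empty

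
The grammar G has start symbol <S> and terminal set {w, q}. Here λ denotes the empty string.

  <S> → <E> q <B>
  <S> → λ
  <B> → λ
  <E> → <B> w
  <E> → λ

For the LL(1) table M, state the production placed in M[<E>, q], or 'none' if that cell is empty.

FIRST(<B>) = {λ}
FIRST(<E>) = {λ, w}  (via <B> w)
FIRST(<S>) = {λ, q, w}  (via <E> q <B>)
FOLLOW(<S>) includes $ since <S> is the start symbol.
FOLLOW(<E>): in <S>→<E> q <B>, <E> is followed by q <B> with FIRST {q}. Thus FOLLOW(<E>) = {q}.
For <E> → <B> w: FIRST(<B> w) = {w}, so it goes in M[<E>, t] for t ∈ {w}.
For <E> → λ: FIRST(λ) = {λ}, so it goes in M[<E>, t] for t ∈ {}; since λ ∈ FIRST, also for every t ∈ FOLLOW(<E>) = {q}.

<E> → λ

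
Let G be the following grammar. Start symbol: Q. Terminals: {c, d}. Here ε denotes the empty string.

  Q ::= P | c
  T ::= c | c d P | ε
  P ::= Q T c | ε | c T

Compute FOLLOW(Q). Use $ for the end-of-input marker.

{$, c}

FIRST(T) = {ε, c}
FIRST(Q) = {ε, c}  (via P)
FIRST(P) = {ε, c}  (via Q T c)
FOLLOW(Q) includes $ since Q is the start symbol.
FOLLOW(Q): in P::=Q T c, Q is followed by T c with FIRST {c}. Thus FOLLOW(Q) = {$, c}.
FOLLOW(T): in P::=Q T c, T is followed by c with FIRST {c}; in P::=c T, the suffix after T is empty, so FOLLOW(T) ⊇ FOLLOW(P) = {$, c}. Thus FOLLOW(T) = {$, c}.
FOLLOW(P): in Q::=P, the suffix after P is empty, so FOLLOW(P) ⊇ FOLLOW(Q) = {$, c}; in T::=c d P, the suffix after P is empty, so FOLLOW(P) ⊇ FOLLOW(T) = {$, c}. Thus FOLLOW(P) = {$, c}.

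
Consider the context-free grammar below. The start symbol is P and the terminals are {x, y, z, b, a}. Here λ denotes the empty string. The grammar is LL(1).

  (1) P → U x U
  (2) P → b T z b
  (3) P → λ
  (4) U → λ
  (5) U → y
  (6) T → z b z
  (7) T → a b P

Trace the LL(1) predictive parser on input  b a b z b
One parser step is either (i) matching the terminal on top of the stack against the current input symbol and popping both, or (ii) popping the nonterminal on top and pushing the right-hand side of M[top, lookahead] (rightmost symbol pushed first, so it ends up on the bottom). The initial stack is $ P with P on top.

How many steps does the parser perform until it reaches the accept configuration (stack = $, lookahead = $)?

step 1: stack=$ P  input=b a b z b $  — expand P → b T z b
step 2: stack=$ b z T b  input=b a b z b $  — match b
step 3: stack=$ b z T  input=a b z b $  — expand T → a b P
step 4: stack=$ b z P b a  input=a b z b $  — match a
step 5: stack=$ b z P b  input=b z b $  — match b
step 6: stack=$ b z P  input=z b $  — expand P → λ
step 7: stack=$ b z  input=z b $  — match z
step 8: stack=$ b  input=b $  — match b
Accept reached after 8 steps.

8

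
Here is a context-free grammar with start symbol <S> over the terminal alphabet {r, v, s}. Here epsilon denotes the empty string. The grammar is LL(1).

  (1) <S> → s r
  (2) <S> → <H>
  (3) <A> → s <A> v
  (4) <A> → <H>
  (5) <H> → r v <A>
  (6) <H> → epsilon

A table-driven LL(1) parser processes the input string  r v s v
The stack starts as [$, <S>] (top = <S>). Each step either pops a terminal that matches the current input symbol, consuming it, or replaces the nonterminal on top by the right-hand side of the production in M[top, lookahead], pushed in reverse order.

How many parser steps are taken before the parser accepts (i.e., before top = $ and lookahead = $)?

step 1: stack=$ <S>  input=r v s v $  — expand <S> → <H>
step 2: stack=$ <H>  input=r v s v $  — expand <H> → r v <A>
step 3: stack=$ <A> v r  input=r v s v $  — match r
step 4: stack=$ <A> v  input=v s v $  — match v
step 5: stack=$ <A>  input=s v $  — expand <A> → s <A> v
step 6: stack=$ v <A> s  input=s v $  — match s
step 7: stack=$ v <A>  input=v $  — expand <A> → <H>
step 8: stack=$ v <H>  input=v $  — expand <H> → epsilon
step 9: stack=$ v  input=v $  — match v
Accept reached after 9 steps.

9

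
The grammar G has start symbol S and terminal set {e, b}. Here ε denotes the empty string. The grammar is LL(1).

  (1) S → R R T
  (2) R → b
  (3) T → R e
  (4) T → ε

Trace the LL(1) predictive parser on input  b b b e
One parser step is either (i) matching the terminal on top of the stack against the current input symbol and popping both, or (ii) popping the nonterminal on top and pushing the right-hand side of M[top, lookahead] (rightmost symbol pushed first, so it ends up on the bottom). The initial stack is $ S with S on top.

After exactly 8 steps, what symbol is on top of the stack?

     Stack    Input      Action
  1  $ S      b b b e $  expand S → R R T
  2  $ T R R  b b b e $  expand R → b
  3  $ T R b  b b b e $  match b
  4  $ T R    b b e $    expand R → b
  5  $ T b    b b e $    match b
  6  $ T      b e $      expand T → R e
  7  $ e R    b e $      expand R → b
  8  $ e b    b e $      match b
Stack after step 8: $ e (top = e).

e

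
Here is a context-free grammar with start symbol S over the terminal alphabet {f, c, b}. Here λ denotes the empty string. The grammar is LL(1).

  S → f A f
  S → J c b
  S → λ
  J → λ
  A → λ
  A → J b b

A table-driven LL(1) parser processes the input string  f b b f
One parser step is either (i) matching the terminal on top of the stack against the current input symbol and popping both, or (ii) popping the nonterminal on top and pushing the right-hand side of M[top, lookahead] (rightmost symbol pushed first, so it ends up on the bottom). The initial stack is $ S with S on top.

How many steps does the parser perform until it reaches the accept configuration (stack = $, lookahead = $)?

7

step 1: stack=$ S  input=f b b f $  — expand S → f A f
step 2: stack=$ f A f  input=f b b f $  — match f
step 3: stack=$ f A  input=b b f $  — expand A → J b b
step 4: stack=$ f b b J  input=b b f $  — expand J → λ
step 5: stack=$ f b b  input=b b f $  — match b
step 6: stack=$ f b  input=b f $  — match b
step 7: stack=$ f  input=f $  — match f
Accept reached after 7 steps.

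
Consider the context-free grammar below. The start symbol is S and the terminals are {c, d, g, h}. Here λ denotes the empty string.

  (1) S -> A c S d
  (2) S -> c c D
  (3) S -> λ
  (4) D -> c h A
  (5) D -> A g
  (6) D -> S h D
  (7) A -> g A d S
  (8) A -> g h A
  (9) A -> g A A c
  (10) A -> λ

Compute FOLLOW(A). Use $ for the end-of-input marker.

{$, c, d, g, h}

FIRST(A) = {λ, g}
FIRST(S) = {λ, c, g}  (via A c S d)
FIRST(D) = {c, g, h}  (via A g, S h D)
FOLLOW(S) includes $ since S is the start symbol.
FOLLOW(S): in S->A c S d, S is followed by d with FIRST {d}; in D->S h D, S is followed by h D with FIRST {h}; in A->g A d S, the suffix after S is empty, so FOLLOW(S) ⊇ FOLLOW(A) = {$, c, d, g, h}. Thus FOLLOW(S) = {$, c, d, g, h}.
FOLLOW(D): in S->c c D, the suffix after D is empty, so FOLLOW(D) ⊇ FOLLOW(S) = {$, c, d, g, h}; in D->S h D, the suffix after D is empty (adds nothing new). Thus FOLLOW(D) = {$, c, d, g, h}.
FOLLOW(A): in S->A c S d, A is followed by c S d with FIRST {c}; in D->c h A, the suffix after A is empty, so FOLLOW(A) ⊇ FOLLOW(D) = {$, c, d, g, h}; in D->A g, A is followed by g with FIRST {g}; in A->g A d S, A is followed by d S with FIRST {d}; in A->g h A, the suffix after A is empty (adds nothing new); in A->g A A c (occurrence 1), A is followed by A c with FIRST {c, g}; in A->g A A c (occurrence 2), A is followed by c with FIRST {c}. Thus FOLLOW(A) = {$, c, d, g, h}.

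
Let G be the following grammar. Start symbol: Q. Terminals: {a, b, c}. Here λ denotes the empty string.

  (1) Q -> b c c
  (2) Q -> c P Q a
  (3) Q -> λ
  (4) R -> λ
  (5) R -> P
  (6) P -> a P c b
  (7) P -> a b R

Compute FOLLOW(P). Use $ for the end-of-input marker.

FIRST(Q) = {λ, b, c}
FIRST(P) = {a}
FIRST(R) = {λ, a}  (via P)
FOLLOW(Q) includes $ since Q is the start symbol.
FOLLOW(Q): in Q->c P Q a, Q is followed by a with FIRST {a}. Thus FOLLOW(Q) = {$, a}.
FOLLOW(R): in P->a b R, the suffix after R is empty, so FOLLOW(R) ⊇ FOLLOW(P) = {a, b, c}. Thus FOLLOW(R) = {a, b, c}.
FOLLOW(P): in Q->c P Q a, P is followed by Q a with FIRST {a, b, c}; in R->P, the suffix after P is empty, so FOLLOW(P) ⊇ FOLLOW(R) = {a, b, c}; in P->a P c b, P is followed by c b with FIRST {c}. Thus FOLLOW(P) = {a, b, c}.

{a, b, c}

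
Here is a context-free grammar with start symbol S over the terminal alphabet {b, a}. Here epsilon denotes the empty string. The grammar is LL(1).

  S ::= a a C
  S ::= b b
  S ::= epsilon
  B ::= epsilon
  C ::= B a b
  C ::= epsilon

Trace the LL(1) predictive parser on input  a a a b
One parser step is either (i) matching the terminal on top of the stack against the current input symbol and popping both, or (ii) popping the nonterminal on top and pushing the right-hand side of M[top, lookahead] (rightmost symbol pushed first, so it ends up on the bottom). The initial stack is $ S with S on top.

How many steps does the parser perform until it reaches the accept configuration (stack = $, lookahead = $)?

     Stack    Input      Action
  1  $ S      a a a b $  expand S ::= a a C
  2  $ C a a  a a a b $  match a
  3  $ C a    a a b $    match a
  4  $ C      a b $      expand C ::= B a b
  5  $ b a B  a b $      expand B ::= epsilon
  6  $ b a    a b $      match a
  7  $ b      b $        match b
Accept reached after 7 steps.

7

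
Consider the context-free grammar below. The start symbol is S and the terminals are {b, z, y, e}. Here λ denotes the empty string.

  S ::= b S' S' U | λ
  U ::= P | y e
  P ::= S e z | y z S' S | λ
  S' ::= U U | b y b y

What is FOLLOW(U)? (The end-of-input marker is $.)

{$, b, e, y}

FIRST(S) = {λ, b}
FIRST(P) = {λ, b, e, y}  (via S e z)
FIRST(U) = {λ, b, e, y}  (via P)
FIRST(S') = {λ, b, e, y}  (via U U)
FOLLOW(S) includes $ since S is the start symbol.
FOLLOW(S): in P::=S e z, S is followed by e z with FIRST {e}; in P::=y z S' S, the suffix after S is empty, so FOLLOW(S) ⊇ FOLLOW(P) = {$, b, e, y}. Thus FOLLOW(S) = {$, b, e, y}.
FOLLOW(U): in S::=b S' S' U, the suffix after U is empty, so FOLLOW(U) ⊇ FOLLOW(S) = {$, b, e, y}; in S'::=U U (occurrence 1), U is followed by U with FIRST {λ, b, e, y}; in S'::=U U (occurrence 1), the suffix after U is nullable, so FOLLOW(U) ⊇ FOLLOW(S') = {$, b, e, y}; in S'::=U U (occurrence 2), the suffix after U is empty, so FOLLOW(U) ⊇ FOLLOW(S') = {$, b, e, y}. Thus FOLLOW(U) = {$, b, e, y}.
FOLLOW(P): in U::=P, the suffix after P is empty, so FOLLOW(P) ⊇ FOLLOW(U) = {$, b, e, y}. Thus FOLLOW(P) = {$, b, e, y}.
FOLLOW(S'): in S::=b S' S' U (occurrence 1), S' is followed by S' U with FIRST {λ, b, e, y}; in S::=b S' S' U (occurrence 1), the suffix after S' is nullable, so FOLLOW(S') ⊇ FOLLOW(S) = {$, b, e, y}; in S::=b S' S' U (occurrence 2), S' is followed by U with FIRST {λ, b, e, y}; in S::=b S' S' U (occurrence 2), the suffix after S' is nullable, so FOLLOW(S') ⊇ FOLLOW(S) = {$, b, e, y}; in P::=y z S' S, S' is followed by S with FIRST {λ, b}; in P::=y z S' S, the suffix after S' is nullable, so FOLLOW(S') ⊇ FOLLOW(P) = {$, b, e, y}. Thus FOLLOW(S') = {$, b, e, y}.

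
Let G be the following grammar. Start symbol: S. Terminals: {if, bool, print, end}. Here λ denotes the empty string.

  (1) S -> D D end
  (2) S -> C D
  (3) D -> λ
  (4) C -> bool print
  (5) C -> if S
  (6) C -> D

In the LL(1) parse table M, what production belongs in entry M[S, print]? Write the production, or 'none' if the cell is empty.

none

FIRST(D) = {λ}
FIRST(C) = {λ, bool, if}  (via D)
FIRST(S) = {λ, bool, end, if}  (via D D end, C D)
FOLLOW(S) includes $ since S is the start symbol.
FOLLOW(S): in C->if S, the suffix after S is empty, so FOLLOW(S) ⊇ FOLLOW(C) = {$}. Thus FOLLOW(S) = {$}.
FOLLOW(C): in S->C D, C is followed by D with FIRST {λ}; in S->C D, the suffix after C is nullable, so FOLLOW(C) ⊇ FOLLOW(S) = {$}. Thus FOLLOW(C) = {$}.
For S -> D D end: FIRST(D D end) = {end}, so it goes in M[S, t] for t ∈ {end}.
For S -> C D: FIRST(C D) = {λ, bool, if}, so it goes in M[S, t] for t ∈ {bool, if}; since λ ∈ FIRST, also for every t ∈ FOLLOW(S) = {$}.
None of these place a production in M[S, print].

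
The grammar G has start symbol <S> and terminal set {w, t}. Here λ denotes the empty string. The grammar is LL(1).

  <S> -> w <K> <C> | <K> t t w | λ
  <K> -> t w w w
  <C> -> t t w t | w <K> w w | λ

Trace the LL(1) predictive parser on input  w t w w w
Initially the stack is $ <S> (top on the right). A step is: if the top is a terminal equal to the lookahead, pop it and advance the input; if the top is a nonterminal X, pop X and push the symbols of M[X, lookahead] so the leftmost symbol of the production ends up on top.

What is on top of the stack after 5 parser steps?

w

step 1: stack=$ <S>  input=w t w w w $  — expand <S> -> w <K> <C>
step 2: stack=$ <C> <K> w  input=w t w w w $  — match w
step 3: stack=$ <C> <K>  input=t w w w $  — expand <K> -> t w w w
step 4: stack=$ <C> w w w t  input=t w w w $  — match t
step 5: stack=$ <C> w w w  input=w w w $  — match w
Stack after step 5: $ <C> w w (top = w).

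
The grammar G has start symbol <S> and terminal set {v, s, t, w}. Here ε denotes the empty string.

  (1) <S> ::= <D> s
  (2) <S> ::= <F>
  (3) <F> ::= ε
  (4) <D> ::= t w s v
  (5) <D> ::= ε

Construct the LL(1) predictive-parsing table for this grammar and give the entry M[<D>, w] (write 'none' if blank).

FIRST(<F>) = {ε}
FIRST(<D>) = {ε, t}
FIRST(<S>) = {ε, s, t}  (via <D> s, <F>)
FOLLOW(<S>) includes $ since <S> is the start symbol.
FOLLOW(<D>): in <S>::=<D> s, <D> is followed by s with FIRST {s}. Thus FOLLOW(<D>) = {s}.
For <D> ::= t w s v: FIRST(t w s v) = {t}, so it goes in M[<D>, t] for t ∈ {t}.
For <D> ::= ε: FIRST(ε) = {ε}, so it goes in M[<D>, t] for t ∈ {}; since ε ∈ FIRST, also for every t ∈ FOLLOW(<D>) = {s}.
None of these place a production in M[<D>, w].

none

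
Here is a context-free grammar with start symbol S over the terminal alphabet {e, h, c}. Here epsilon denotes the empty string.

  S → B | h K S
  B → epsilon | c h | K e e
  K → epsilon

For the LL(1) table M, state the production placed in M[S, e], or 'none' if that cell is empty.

FIRST(K): from K→epsilon we get {epsilon}. So FIRST(K) = {epsilon}.
FIRST(B): from B→epsilon we get {epsilon}; from B→c h we get {c}; from B→K e e we get {e}. So FIRST(B) = {epsilon, c, e}.
FIRST(S): from S→B we get {epsilon, c, e}; from S→h K S we get {h}. So FIRST(S) = {epsilon, c, e, h}.
FOLLOW(S) includes $ since S is the start symbol.
FOLLOW(S): in S→h K S, the suffix after S is empty (adds nothing new). Thus FOLLOW(S) = {$}.
For S → B: FIRST(B) = {epsilon, c, e}, so it goes in M[S, t] for t ∈ {c, e}; since epsilon ∈ FIRST, also for every t ∈ FOLLOW(S) = {$}.
For S → h K S: FIRST(h K S) = {h}, so it goes in M[S, t] for t ∈ {h}.

S → B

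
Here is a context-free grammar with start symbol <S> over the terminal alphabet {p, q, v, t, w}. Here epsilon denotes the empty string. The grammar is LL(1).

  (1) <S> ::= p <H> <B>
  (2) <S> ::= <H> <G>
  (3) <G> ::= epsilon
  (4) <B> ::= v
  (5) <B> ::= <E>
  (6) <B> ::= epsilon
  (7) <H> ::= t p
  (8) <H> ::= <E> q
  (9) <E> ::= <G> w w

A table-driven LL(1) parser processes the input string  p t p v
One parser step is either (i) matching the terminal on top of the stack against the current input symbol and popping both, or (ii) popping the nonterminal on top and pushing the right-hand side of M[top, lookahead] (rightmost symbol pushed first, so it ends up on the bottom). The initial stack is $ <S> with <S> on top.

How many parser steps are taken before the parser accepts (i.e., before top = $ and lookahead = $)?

     Stack        Input      Action
  1  $ <S>        p t p v $  expand <S> ::= p <H> <B>
  2  $ <B> <H> p  p t p v $  match p
  3  $ <B> <H>    t p v $    expand <H> ::= t p
  4  $ <B> p t    t p v $    match t
  5  $ <B> p      p v $      match p
  6  $ <B>        v $        expand <B> ::= v
  7  $ v          v $        match v
Accept reached after 7 steps.

7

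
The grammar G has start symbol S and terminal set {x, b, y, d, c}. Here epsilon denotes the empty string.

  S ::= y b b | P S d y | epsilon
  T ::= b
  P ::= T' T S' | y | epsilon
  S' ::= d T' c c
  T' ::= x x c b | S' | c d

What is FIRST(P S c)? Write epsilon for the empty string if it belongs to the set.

{c, d, x, y}

FIRST(T): from T::=b we get {b}. So FIRST(T) = {b}.
FIRST(S'): from S'::=d T' c c we get {d}. So FIRST(S') = {d}.
FIRST(T'): from T'::=x x c b we get {x}; from T'::=S' we get {d}; from T'::=c d we get {c}. So FIRST(T') = {c, d, x}.
FIRST(P): from P::=T' T S' we get {c, d, x}; from P::=y we get {y}; from P::=epsilon we get {epsilon}. So FIRST(P) = {epsilon, c, d, x, y}.
FIRST(S): from S::=y b b we get {y}; from S::=P S d y we get {c, d, x, y}; from S::=epsilon we get {epsilon}. So FIRST(S) = {epsilon, c, d, x, y}.
FIRST(P S c): take FIRST of each symbol in turn, carrying on past any symbol whose FIRST contains epsilon; result {c, d, x, y}.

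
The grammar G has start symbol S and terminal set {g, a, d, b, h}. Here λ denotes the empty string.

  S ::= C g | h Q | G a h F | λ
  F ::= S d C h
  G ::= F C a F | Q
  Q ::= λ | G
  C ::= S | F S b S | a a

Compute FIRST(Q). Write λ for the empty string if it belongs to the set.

FIRST(S): from S::=C g we get {a, d, g, h}; from S::=h Q we get {h}; from S::=G a h F we get {a, d, g, h}; from S::=λ we get {λ}. So FIRST(S) = {λ, a, d, g, h}.
FIRST(F): from F::=S d C h we get {a, d, g, h}. So FIRST(F) = {a, d, g, h}.
FIRST(C): from C::=S we get {λ, a, d, g, h}; from C::=F S b S we get {a, d, g, h}; from C::=a a we get {a}. So FIRST(C) = {λ, a, d, g, h}.
FIRST(G): from G::=F C a F we get {a, d, g, h}; from G::=Q we get {λ, a, d, g, h}. So FIRST(G) = {λ, a, d, g, h}.
FIRST(Q): from Q::=λ we get {λ}; from Q::=G we get {λ, a, d, g, h}. So FIRST(Q) = {λ, a, d, g, h}.

{λ, a, d, g, h}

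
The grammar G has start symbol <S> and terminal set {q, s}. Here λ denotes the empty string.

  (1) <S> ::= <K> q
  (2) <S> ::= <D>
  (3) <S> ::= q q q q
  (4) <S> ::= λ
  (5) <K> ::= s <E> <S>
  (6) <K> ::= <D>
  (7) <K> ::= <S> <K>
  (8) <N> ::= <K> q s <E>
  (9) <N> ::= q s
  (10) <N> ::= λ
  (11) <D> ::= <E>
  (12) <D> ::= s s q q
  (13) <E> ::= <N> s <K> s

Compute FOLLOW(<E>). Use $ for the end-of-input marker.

{$, q, s}

FIRST(<S>): from <S>::=<K> q we get {q, s}; from <S>::=<D> we get {q, s}; from <S>::=q q q q we get {q}; from <S>::=λ we get {λ}. So FIRST(<S>) = {λ, q, s}.
FIRST(<K>): from <K>::=s <E> <S> we get {s}; from <K>::=<D> we get {q, s}; from <K>::=<S> <K> we get {q, s}. So FIRST(<K>) = {q, s}.
FIRST(<N>): from <N>::=<K> q s <E> we get {q, s}; from <N>::=q s we get {q}; from <N>::=λ we get {λ}. So FIRST(<N>) = {λ, q, s}.
FIRST(<E>): from <E>::=<N> s <K> s we get {q, s}. So FIRST(<E>) = {q, s}.
FIRST(<D>): from <D>::=<E> we get {q, s}; from <D>::=s s q q we get {s}. So FIRST(<D>) = {q, s}.
FOLLOW(<S>) includes $ since <S> is the start symbol.
FOLLOW(<K>): in <S>::=<K> q, <K> is followed by q with FIRST {q}; in <K>::=<S> <K>, the suffix after <K> is empty (adds nothing new); in <N>::=<K> q s <E>, <K> is followed by q s <E> with FIRST {q}; in <E>::=<N> s <K> s, <K> is followed by s with FIRST {s}. Thus FOLLOW(<K>) = {q, s}.
FOLLOW(<S>): in <K>::=s <E> <S>, the suffix after <S> is empty, so FOLLOW(<S>) ⊇ FOLLOW(<K>) = {q, s}; in <K>::=<S> <K>, <S> is followed by <K> with FIRST {q, s}. Thus FOLLOW(<S>) = {$, q, s}.
FOLLOW(<N>): in <E>::=<N> s <K> s, <N> is followed by s <K> s with FIRST {s}. Thus FOLLOW(<N>) = {s}.
FOLLOW(<D>): in <S>::=<D>, the suffix after <D> is empty, so FOLLOW(<D>) ⊇ FOLLOW(<S>) = {$, q, s}; in <K>::=<D>, the suffix after <D> is empty, so FOLLOW(<D>) ⊇ FOLLOW(<K>) = {q, s}. Thus FOLLOW(<D>) = {$, q, s}.
FOLLOW(<E>): in <K>::=s <E> <S>, <E> is followed by <S> with FIRST {λ, q, s}; in <K>::=s <E> <S>, the suffix after <E> is nullable, so FOLLOW(<E>) ⊇ FOLLOW(<K>) = {q, s}; in <N>::=<K> q s <E>, the suffix after <E> is empty, so FOLLOW(<E>) ⊇ FOLLOW(<N>) = {s}; in <D>::=<E>, the suffix after <E> is empty, so FOLLOW(<E>) ⊇ FOLLOW(<D>) = {$, q, s}. Thus FOLLOW(<E>) = {$, q, s}.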